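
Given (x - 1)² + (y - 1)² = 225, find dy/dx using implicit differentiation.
Take d/dx of both sides. Since y is implicitly a function of x, the chain rule attaches a y' = dy/dx factor whenever we differentiate through y.

Set F(x, y) = (left side) − (right side), so the curve is F = 0. Differentiating each term of F:
  d/dx[(x - 1)^2] = 2x - 2
  d/dx[(y - 1)^2] = 2·y'(y - 1)
  d/dx[-225] = 0

Collecting, the y'-free part is the partial derivative in x and the y' coefficient is the partial derivative in y:
  ∂F/∂x = 2x - 2
  ∂F/∂y = 2y - 2

so d/dx[F(x, y(x))] = ∂F/∂x + (∂F/∂y)·y' = 0. Rearranging,
  dy/dx = -(∂F/∂x)/(∂F/∂y) = -(2x - 2)/(2y - 2) = (1 - x)/(y - 1)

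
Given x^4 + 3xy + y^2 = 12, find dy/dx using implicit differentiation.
Apply d/dx to both sides, remembering that y depends on x. Each occurrence of y therefore brings in a y' = dy/dx via the chain rule.

With F(x, y) equal to the left-hand side minus the right, differentiate F term by term:
  d/dx[x^4] = 4x^3
  d/dx[3xy] = 3x·y' + 3y
  d/dx[y^2] = 2y·y'
  d/dx[-12] = 0
Adding these up, d/dx[F] = 0 becomes
  (4x^3 + 3y) + (3x + 2y)·y' = 0,
so isolating y',
  dy/dx = -(4x^3 + 3y)/(3x + 2y) = (-4x^3 - 3y)/(3x + 2y)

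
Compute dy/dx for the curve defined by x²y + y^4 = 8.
Differentiate the relation implicitly: treat y = y(x) and apply the chain rule, so every y-derivative picks up a y' = dy/dx factor.

With everything moved to the left-hand side, differentiate term by term:
  d/dx[x^2y] = x^2·y' + 2xy
  d/dx[y^4] = 4y^3·y'
  d/dx[-8] = 0

Separating the contributions that come from x directly and those that come through y:
  without y':      2xy
  multiplying y':  x^2 + 4y^3

so (2xy) + (x^2 + 4y^3)·y' = 0, and therefore
  dy/dx = -(2xy)/(x^2 + 4y^3) = -2xy/(x^2 + 4y^3)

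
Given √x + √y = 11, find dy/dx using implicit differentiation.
Take d/dx of both sides. Since y is implicitly a function of x, the chain rule attaches a y' = dy/dx factor whenever we differentiate through y.

Set F(x, y) = (left side) − (right side), so the curve is F = 0. Differentiating each term of F:
  d/dx[√(x)] = 1/(2√(x))
  d/dx[√(y)] = y'/(2√(y))
  d/dx[-11] = 0

Collecting, the y'-free part is the partial derivative in x and the y' coefficient is the partial derivative in y:
  ∂F/∂x = 1/(2√(x))
  ∂F/∂y = 1/(2√(y))

so d/dx[F(x, y(x))] = ∂F/∂x + (∂F/∂y)·y' = 0. Rearranging,
  dy/dx = -(∂F/∂x)/(∂F/∂y) = -(1/(2√(x)))/(1/(2√(y))) = -√(y)/√(x)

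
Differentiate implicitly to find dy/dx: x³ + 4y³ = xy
Take d/dx of both sides. Since y is implicitly a function of x, the chain rule attaches a y' = dy/dx factor whenever we differentiate through y.

Set F(x, y) = (left side) − (right side), so the curve is F = 0. Differentiating each term of F:
  d/dx[x^3] = 3x^2
  d/dx[-xy] = -x·y' - y
  d/dx[4y^3] = 12y^2·y'

Collecting, the y'-free part is the partial derivative in x and the y' coefficient is the partial derivative in y:
  ∂F/∂x = 3x^2 - y
  ∂F/∂y = -x + 12y^2

so d/dx[F(x, y(x))] = ∂F/∂x + (∂F/∂y)·y' = 0. Rearranging,
  dy/dx = -(∂F/∂x)/(∂F/∂y) = -(3x^2 - y)/(-x + 12y^2) = (3x^2 - y)/(x - 12y^2)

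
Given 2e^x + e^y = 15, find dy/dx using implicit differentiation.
Differentiate both sides with respect to x, treating y as y(x). By the chain rule, any term containing y contributes a factor of y' = dy/dx when we differentiate it.

Move every term to one side and write the relation as F(x, y) = 0. Term by term,
  d/dx[2e^(x)] = 2e^(x)
  d/dx[e^(y)] = y'·e^(y)
  d/dx[-15] = 0

The pieces without y' make up ∂F/∂x and the coefficient of y' is ∂F/∂y:
  ∂F/∂x = 2e^(x),
  ∂F/∂y = e^(y).

Since d/dx[F] = ∂F/∂x + (∂F/∂y)·y' = 0, solve for y':
  (∂F/∂y)·y' = -∂F/∂x
  dy/dx = -(∂F/∂x)/(∂F/∂y) = -(2e^(x))/(e^(y)) = -2e^(x - y)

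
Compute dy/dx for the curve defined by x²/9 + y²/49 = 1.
Apply d/dx to both sides, remembering that y depends on x. Each occurrence of y therefore brings in a y' = dy/dx via the chain rule.

With F(x, y) equal to the left-hand side minus the right, differentiate F term by term:
  d/dx[x^2/9] = 2x/9
  d/dx[y^2/49] = 2y·y'/49
  d/dx[-1] = 0
Adding these up, d/dx[F] = 0 becomes
  (2x/9) + (2y/49)·y' = 0,
so isolating y',
  dy/dx = -(2x/9)/(2y/49) = -49x/(9y)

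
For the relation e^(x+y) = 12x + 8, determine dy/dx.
Differentiate both sides with respect to x, treating y as y(x). By the chain rule, any term containing y contributes a factor of y' = dy/dx when we differentiate it.

Move every term to one side and write the relation as F(x, y) = 0. Term by term,
  d/dx[-12x] = -12
  d/dx[e^(x + y)] = (y' + 1)·e^(x + y)
  d/dx[-8] = 0

The pieces without y' make up ∂F/∂x and the coefficient of y' is ∂F/∂y:
  ∂F/∂x = e^(x + y) - 12,
  ∂F/∂y = e^(x + y).

Since d/dx[F] = ∂F/∂x + (∂F/∂y)·y' = 0, solve for y':
  (∂F/∂y)·y' = -∂F/∂x
  dy/dx = -(∂F/∂x)/(∂F/∂y) = -(e^(x + y) - 12)/(e^(x + y)) = 12e^(-x - y) - 1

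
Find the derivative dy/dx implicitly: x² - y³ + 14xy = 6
Take d/dx of both sides. Since y is implicitly a function of x, the chain rule attaches a y' = dy/dx factor whenever we differentiate through y.

Set F(x, y) = (left side) − (right side), so the curve is F = 0. Differentiating each term of F:
  d/dx[x^2] = 2x
  d/dx[14xy] = 14x·y' + 14y
  d/dx[-y^3] = -3y^2·y'
  d/dx[-6] = 0

Collecting, the y'-free part is the partial derivative in x and the y' coefficient is the partial derivative in y:
  ∂F/∂x = 2x + 14y
  ∂F/∂y = 14x - 3y^2

so d/dx[F(x, y(x))] = ∂F/∂x + (∂F/∂y)·y' = 0. Rearranging,
  dy/dx = -(∂F/∂x)/(∂F/∂y) = -(2x + 14y)/(14x - 3y^2) = 2(-x - 7y)/(14x - 3y^2)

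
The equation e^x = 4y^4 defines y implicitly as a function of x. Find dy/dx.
Apply d/dx to both sides, remembering that y depends on x. Each occurrence of y therefore brings in a y' = dy/dx via the chain rule.

With F(x, y) equal to the left-hand side minus the right, differentiate F term by term:
  d/dx[-4y^4] = -16y^3·y'
  d/dx[e^(x)] = e^(x)
Adding these up, d/dx[F] = 0 becomes
  (e^(x)) + (-16y^3)·y' = 0,
so isolating y',
  dy/dx = -(e^(x))/(-16y^3) = e^(x)/(16y^3)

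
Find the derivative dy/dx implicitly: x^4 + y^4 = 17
Apply d/dx to both sides, remembering that y depends on x. Each occurrence of y therefore brings in a y' = dy/dx via the chain rule.

With F(x, y) equal to the left-hand side minus the right, differentiate F term by term:
  d/dx[x^4] = 4x^3
  d/dx[y^4] = 4y^3·y'
  d/dx[-17] = 0
Adding these up, d/dx[F] = 0 becomes
  (4x^3) + (4y^3)·y' = 0,
so isolating y',
  dy/dx = -(4x^3)/(4y^3) = -x^3/y^3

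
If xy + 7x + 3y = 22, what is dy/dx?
Apply d/dx to both sides, remembering that y depends on x. Each occurrence of y therefore brings in a y' = dy/dx via the chain rule.

With F(x, y) equal to the left-hand side minus the right, differentiate F term by term:
  d/dx[xy] = x·y' + y
  d/dx[7x] = 7
  d/dx[3y] = 3·y'
  d/dx[-22] = 0
Adding these up, d/dx[F] = 0 becomes
  (y + 7) + (x + 3)·y' = 0,
so isolating y',
  dy/dx = -(y + 7)/(x + 3) = (-y - 7)/(x + 3)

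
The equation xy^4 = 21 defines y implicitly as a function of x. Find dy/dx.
Apply d/dx to both sides, remembering that y depends on x. Each occurrence of y therefore brings in a y' = dy/dx via the chain rule.

With F(x, y) equal to the left-hand side minus the right, differentiate F term by term:
  d/dx[xy^4] = 4xy^3·y' + y^4
  d/dx[-21] = 0
Adding these up, d/dx[F] = 0 becomes
  (y^4) + (4xy^3)·y' = 0,
so isolating y',
  dy/dx = -(y^4)/(4xy^3) = -y/(4x)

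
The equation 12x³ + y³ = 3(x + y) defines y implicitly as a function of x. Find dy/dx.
Differentiate the relation implicitly: treat y = y(x) and apply the chain rule, so every y-derivative picks up a y' = dy/dx factor.

With everything moved to the left-hand side, differentiate term by term:
  d/dx[12x^3] = 36x^2
  d/dx[-3x] = -3
  d/dx[y^3] = 3y^2·y'
  d/dx[-3y] = -3·y'

Separating the contributions that come from x directly and those that come through y:
  without y':      36x^2 - 3
  multiplying y':  3y^2 - 3

so (36x^2 - 3) + (3y^2 - 3)·y' = 0, and therefore
  dy/dx = -(36x^2 - 3)/(3y^2 - 3) = (1 - 12x^2)/(y^2 - 1)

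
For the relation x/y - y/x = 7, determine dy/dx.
Apply d/dx to both sides, remembering that y depends on x. Each occurrence of y therefore brings in a y' = dy/dx via the chain rule.

With F(x, y) equal to the left-hand side minus the right, differentiate F term by term:
  d/dx[x/y] = -x·y'/y^2 + 1/y
  d/dx[-y/x] = -y'/x + y/x^2
  d/dx[-7] = 0
Adding these up, d/dx[F] = 0 becomes
  (1/y + y/x^2) + (-x/y^2 - 1/x)·y' = 0,
so isolating y',
  dy/dx = -(1/y + y/x^2)/(-x/y^2 - 1/x)
        = -((x^2 + y^2)/(x^2y))/(-(x^2 + y^2)/(xy^2)) = y/x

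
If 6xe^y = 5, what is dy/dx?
Differentiate the relation implicitly: treat y = y(x) and apply the chain rule, so every y-derivative picks up a y' = dy/dx factor.

With everything moved to the left-hand side, differentiate term by term:
  d/dx[6x·e^(y)] = 6x·y'·e^(y) + 6e^(y)
  d/dx[-5] = 0

Separating the contributions that come from x directly and those that come through y:
  without y':      6e^(y)
  multiplying y':  6x·e^(y)

so (6e^(y)) + (6x·e^(y))·y' = 0, and therefore
  dy/dx = -(6e^(y))/(6x·e^(y)) = -1/x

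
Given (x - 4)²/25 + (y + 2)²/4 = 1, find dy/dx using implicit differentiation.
Apply d/dx to both sides, remembering that y depends on x. Each occurrence of y therefore brings in a y' = dy/dx via the chain rule.

With F(x, y) equal to the left-hand side minus the right, differentiate F term by term:
  d/dx[(x - 4)^2/25] = 2x/25 - 8/25
  d/dx[(y + 2)^2/4] = y'(y + 2)/2
  d/dx[-1] = 0
Adding these up, d/dx[F] = 0 becomes
  (2x/25 - 8/25) + (y/2 + 1)·y' = 0,
so isolating y',
  dy/dx = -(2x/25 - 8/25)/(y/2 + 1)
        = -(2(x - 4)/25)/((y + 2)/2) = 4(4 - x)/(25(y + 2))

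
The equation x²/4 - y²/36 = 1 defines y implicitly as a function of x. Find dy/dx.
Differentiate the relation implicitly: treat y = y(x) and apply the chain rule, so every y-derivative picks up a y' = dy/dx factor.

With everything moved to the left-hand side, differentiate term by term:
  d/dx[x^2/4] = x/2
  d/dx[-y^2/36] = -y·y'/18
  d/dx[-1] = 0

Separating the contributions that come from x directly and those that come through y:
  without y':      x/2
  multiplying y':  -y/18

so (x/2) + (-y/18)·y' = 0, and therefore
  dy/dx = -(x/2)/(-y/18) = 9x/y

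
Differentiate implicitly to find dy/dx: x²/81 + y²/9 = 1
Take d/dx of both sides. Since y is implicitly a function of x, the chain rule attaches a y' = dy/dx factor whenever we differentiate through y.

Set F(x, y) = (left side) − (right side), so the curve is F = 0. Differentiating each term of F:
  d/dx[x^2/81] = 2x/81
  d/dx[y^2/9] = 2y·y'/9
  d/dx[-1] = 0

Collecting, the y'-free part is the partial derivative in x and the y' coefficient is the partial derivative in y:
  ∂F/∂x = 2x/81
  ∂F/∂y = 2y/9

so d/dx[F(x, y(x))] = ∂F/∂x + (∂F/∂y)·y' = 0. Rearranging,
  dy/dx = -(∂F/∂x)/(∂F/∂y) = -(2x/81)/(2y/9) = -x/(9y)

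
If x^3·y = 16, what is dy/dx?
Differentiate both sides with respect to x, treating y as y(x). By the chain rule, any term containing y contributes a factor of y' = dy/dx when we differentiate it.

Move every term to one side and write the relation as F(x, y) = 0. Term by term,
  d/dx[x^3y] = x^3·y' + 3x^2y
  d/dx[-16] = 0

The pieces without y' make up ∂F/∂x and the coefficient of y' is ∂F/∂y:
  ∂F/∂x = 3x^2y,
  ∂F/∂y = x^3.

Since d/dx[F] = ∂F/∂x + (∂F/∂y)·y' = 0, solve for y':
  (∂F/∂y)·y' = -∂F/∂x
  dy/dx = -(∂F/∂x)/(∂F/∂y) = -(3x^2y)/(x^3) = -3y/x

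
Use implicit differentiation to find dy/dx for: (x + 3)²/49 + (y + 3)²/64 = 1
Differentiate the relation implicitly: treat y = y(x) and apply the chain rule, so every y-derivative picks up a y' = dy/dx factor.

With everything moved to the left-hand side, differentiate term by term:
  d/dx[(x + 3)^2/49] = 2x/49 + 6/49
  d/dx[(y + 3)^2/64] = y'(y + 3)/32
  d/dx[-1] = 0

Separating the contributions that come from x directly and those that come through y:
  without y':      2x/49 + 6/49
  multiplying y':  y/32 + 3/32

so (2x/49 + 6/49) + (y/32 + 3/32)·y' = 0, and therefore
  dy/dx = -(2x/49 + 6/49)/(y/32 + 3/32)
        = -(2(x + 3)/49)/((y + 3)/32) = 64(-x - 3)/(49(y + 3))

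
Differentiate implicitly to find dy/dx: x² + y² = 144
Differentiate the relation implicitly: treat y = y(x) and apply the chain rule, so every y-derivative picks up a y' = dy/dx factor.

With everything moved to the left-hand side, differentiate term by term:
  d/dx[x^2] = 2x
  d/dx[y^2] = 2y·y'
  d/dx[-144] = 0

Separating the contributions that come from x directly and those that come through y:
  without y':      2x
  multiplying y':  2y

so (2x) + (2y)·y' = 0, and therefore
  dy/dx = -(2x)/(2y) = -x/y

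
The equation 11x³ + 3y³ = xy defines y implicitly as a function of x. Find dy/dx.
Differentiate the relation implicitly: treat y = y(x) and apply the chain rule, so every y-derivative picks up a y' = dy/dx factor.

With everything moved to the left-hand side, differentiate term by term:
  d/dx[11x^3] = 33x^2
  d/dx[-xy] = -x·y' - y
  d/dx[3y^3] = 9y^2·y'

Separating the contributions that come from x directly and those that come through y:
  without y':      33x^2 - y
  multiplying y':  -x + 9y^2

so (33x^2 - y) + (-x + 9y^2)·y' = 0, and therefore
  dy/dx = -(33x^2 - y)/(-x + 9y^2) = (33x^2 - y)/(x - 9y^2)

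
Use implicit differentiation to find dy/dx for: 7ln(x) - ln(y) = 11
Differentiate both sides with respect to x, treating y as y(x). By the chain rule, any term containing y contributes a factor of y' = dy/dx when we differentiate it.

Move every term to one side and write the relation as F(x, y) = 0. Term by term,
  d/dx[7ln(x)] = 7/x
  d/dx[-ln(y)] = -y'/y
  d/dx[-11] = 0

The pieces without y' make up ∂F/∂x and the coefficient of y' is ∂F/∂y:
  ∂F/∂x = 7/x,
  ∂F/∂y = -1/y.

Since d/dx[F] = ∂F/∂x + (∂F/∂y)·y' = 0, solve for y':
  (∂F/∂y)·y' = -∂F/∂x
  dy/dx = -(∂F/∂x)/(∂F/∂y) = -(7/x)/(-1/y) = 7y/x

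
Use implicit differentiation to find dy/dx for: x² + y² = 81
Differentiate the relation implicitly: treat y = y(x) and apply the chain rule, so every y-derivative picks up a y' = dy/dx factor.

With everything moved to the left-hand side, differentiate term by term:
  d/dx[x^2] = 2x
  d/dx[y^2] = 2y·y'
  d/dx[-81] = 0

Separating the contributions that come from x directly and those that come through y:
  without y':      2x
  multiplying y':  2y

so (2x) + (2y)·y' = 0, and therefore
  dy/dx = -(2x)/(2y) = -x/y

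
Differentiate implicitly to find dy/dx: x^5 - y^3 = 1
Differentiate both sides with respect to x, treating y as y(x). By the chain rule, any term containing y contributes a factor of y' = dy/dx when we differentiate it.

Move every term to one side and write the relation as F(x, y) = 0. Term by term,
  d/dx[x^5] = 5x^4
  d/dx[-y^3] = -3y^2·y'
  d/dx[-1] = 0

The pieces without y' make up ∂F/∂x and the coefficient of y' is ∂F/∂y:
  ∂F/∂x = 5x^4,
  ∂F/∂y = -3y^2.

Since d/dx[F] = ∂F/∂x + (∂F/∂y)·y' = 0, solve for y':
  (∂F/∂y)·y' = -∂F/∂x
  dy/dx = -(∂F/∂x)/(∂F/∂y) = -(5x^4)/(-3y^2) = 5x^4/(3y^2)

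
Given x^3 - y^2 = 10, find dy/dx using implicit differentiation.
Differentiate both sides with respect to x, treating y as y(x). By the chain rule, any term containing y contributes a factor of y' = dy/dx when we differentiate it.

Move every term to one side and write the relation as F(x, y) = 0. Term by term,
  d/dx[x^3] = 3x^2
  d/dx[-y^2] = -2y·y'
  d/dx[-10] = 0

The pieces without y' make up ∂F/∂x and the coefficient of y' is ∂F/∂y:
  ∂F/∂x = 3x^2,
  ∂F/∂y = -2y.

Since d/dx[F] = ∂F/∂x + (∂F/∂y)·y' = 0, solve for y':
  (∂F/∂y)·y' = -∂F/∂x
  dy/dx = -(∂F/∂x)/(∂F/∂y) = -(3x^2)/(-2y) = 3x^2/(2y)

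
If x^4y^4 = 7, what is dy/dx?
Differentiate the relation implicitly: treat y = y(x) and apply the chain rule, so every y-derivative picks up a y' = dy/dx factor.

With everything moved to the left-hand side, differentiate term by term:
  d/dx[x^4y^4] = 4x^4y^3·y' + 4x^3y^4
  d/dx[-7] = 0

Separating the contributions that come from x directly and those that come through y:
  without y':      4x^3y^4
  multiplying y':  4x^4y^3

so (4x^3y^4) + (4x^4y^3)·y' = 0, and therefore
  dy/dx = -(4x^3y^4)/(4x^4y^3) = -y/x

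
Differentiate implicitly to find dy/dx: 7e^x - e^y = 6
Differentiate both sides with respect to x, treating y as y(x). By the chain rule, any term containing y contributes a factor of y' = dy/dx when we differentiate it.

Move every term to one side and write the relation as F(x, y) = 0. Term by term,
  d/dx[7e^(x)] = 7e^(x)
  d/dx[-e^(y)] = -y'·e^(y)
  d/dx[-6] = 0

The pieces without y' make up ∂F/∂x and the coefficient of y' is ∂F/∂y:
  ∂F/∂x = 7e^(x),
  ∂F/∂y = -e^(y).

Since d/dx[F] = ∂F/∂x + (∂F/∂y)·y' = 0, solve for y':
  (∂F/∂y)·y' = -∂F/∂x
  dy/dx = -(∂F/∂x)/(∂F/∂y) = -(7e^(x))/(-e^(y)) = 7e^(x - y)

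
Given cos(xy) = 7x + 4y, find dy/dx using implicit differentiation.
Take d/dx of both sides. Since y is implicitly a function of x, the chain rule attaches a y' = dy/dx factor whenever we differentiate through y.

Set F(x, y) = (left side) − (right side), so the curve is F = 0. Differentiating each term of F:
  d/dx[-7x] = -7
  d/dx[-4y] = -4·y'
  d/dx[cos(xy)] = -(x·y' + y)·sin(xy)

Collecting, the y'-free part is the partial derivative in x and the y' coefficient is the partial derivative in y:
  ∂F/∂x = -y·sin(xy) - 7
  ∂F/∂y = -x·sin(xy) - 4

so d/dx[F(x, y(x))] = ∂F/∂x + (∂F/∂y)·y' = 0. Rearranging,
  dy/dx = -(∂F/∂x)/(∂F/∂y) = -(-y·sin(xy) - 7)/(-x·sin(xy) - 4) = -(y·sin(xy) + 7)/(x·sin(xy) + 4)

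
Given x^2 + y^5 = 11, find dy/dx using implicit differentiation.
Differentiate the relation implicitly: treat y = y(x) and apply the chain rule, so every y-derivative picks up a y' = dy/dx factor.

With everything moved to the left-hand side, differentiate term by term:
  d/dx[x^2] = 2x
  d/dx[y^5] = 5y^4·y'
  d/dx[-11] = 0

Separating the contributions that come from x directly and those that come through y:
  without y':      2x
  multiplying y':  5y^4

so (2x) + (5y^4)·y' = 0, and therefore
  dy/dx = -(2x)/(5y^4) = -2x/(5y^4)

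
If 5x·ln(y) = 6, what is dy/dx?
Take d/dx of both sides. Since y is implicitly a function of x, the chain rule attaches a y' = dy/dx factor whenever we differentiate through y.

Set F(x, y) = (left side) − (right side), so the curve is F = 0. Differentiating each term of F:
  d/dx[5x·ln(y)] = 5x·y'/y + 5ln(y)
  d/dx[-6] = 0

Collecting, the y'-free part is the partial derivative in x and the y' coefficient is the partial derivative in y:
  ∂F/∂x = 5ln(y)
  ∂F/∂y = 5x/y

so d/dx[F(x, y(x))] = ∂F/∂x + (∂F/∂y)·y' = 0. Rearranging,
  dy/dx = -(∂F/∂x)/(∂F/∂y) = -(5ln(y))/(5x/y) = -y·ln(y)/x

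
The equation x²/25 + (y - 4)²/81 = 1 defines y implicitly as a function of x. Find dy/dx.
Take d/dx of both sides. Since y is implicitly a function of x, the chain rule attaches a y' = dy/dx factor whenever we differentiate through y.

Set F(x, y) = (left side) − (right side), so the curve is F = 0. Differentiating each term of F:
  d/dx[x^2/25] = 2x/25
  d/dx[(y - 4)^2/81] = 2·y'(y - 4)/81
  d/dx[-1] = 0

Collecting, the y'-free part is the partial derivative in x and the y' coefficient is the partial derivative in y:
  ∂F/∂x = 2x/25
  ∂F/∂y = 2y/81 - 8/81

so d/dx[F(x, y(x))] = ∂F/∂x + (∂F/∂y)·y' = 0. Rearranging,
  dy/dx = -(∂F/∂x)/(∂F/∂y) = -(2x/25)/(2y/81 - 8/81)
        = -(2x/25)/(2(y - 4)/81) = -81x/(25y - 100)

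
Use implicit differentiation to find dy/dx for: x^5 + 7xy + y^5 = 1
Differentiate the relation implicitly: treat y = y(x) and apply the chain rule, so every y-derivative picks up a y' = dy/dx factor.

With everything moved to the left-hand side, differentiate term by term:
  d/dx[x^5] = 5x^4
  d/dx[7xy] = 7x·y' + 7y
  d/dx[y^5] = 5y^4·y'
  d/dx[-1] = 0

Separating the contributions that come from x directly and those that come through y:
  without y':      5x^4 + 7y
  multiplying y':  7x + 5y^4

so (5x^4 + 7y) + (7x + 5y^4)·y' = 0, and therefore
  dy/dx = -(5x^4 + 7y)/(7x + 5y^4) = (-5x^4 - 7y)/(7x + 5y^4)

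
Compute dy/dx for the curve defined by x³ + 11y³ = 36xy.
Take d/dx of both sides. Since y is implicitly a function of x, the chain rule attaches a y' = dy/dx factor whenever we differentiate through y.

Set F(x, y) = (left side) − (right side), so the curve is F = 0. Differentiating each term of F:
  d/dx[x^3] = 3x^2
  d/dx[-36xy] = -36x·y' - 36y
  d/dx[11y^3] = 33y^2·y'

Collecting, the y'-free part is the partial derivative in x and the y' coefficient is the partial derivative in y:
  ∂F/∂x = 3x^2 - 36y
  ∂F/∂y = -36x + 33y^2

so d/dx[F(x, y(x))] = ∂F/∂x + (∂F/∂y)·y' = 0. Rearranging,
  dy/dx = -(∂F/∂x)/(∂F/∂y) = -(3x^2 - 36y)/(-36x + 33y^2) = (x^2 - 12y)/(12x - 11y^2)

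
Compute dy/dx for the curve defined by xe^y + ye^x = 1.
Take d/dx of both sides. Since y is implicitly a function of x, the chain rule attaches a y' = dy/dx factor whenever we differentiate through y.

Set F(x, y) = (left side) − (right side), so the curve is F = 0. Differentiating each term of F:
  d/dx[x·e^(y)] = x·y'·e^(y) + e^(y)
  d/dx[y·e^(x)] = y·e^(x) + y'·e^(x)
  d/dx[-1] = 0

Collecting, the y'-free part is the partial derivative in x and the y' coefficient is the partial derivative in y:
  ∂F/∂x = y·e^(x) + e^(y)
  ∂F/∂y = x·e^(y) + e^(x)

so d/dx[F(x, y(x))] = ∂F/∂x + (∂F/∂y)·y' = 0. Rearranging,
  dy/dx = -(∂F/∂x)/(∂F/∂y) = -(y·e^(x) + e^(y))/(x·e^(y) + e^(x)) = (-y·e^(x) - e^(y))/(x·e^(y) + e^(x))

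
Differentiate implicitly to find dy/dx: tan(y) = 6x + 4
Take d/dx of both sides. Since y is implicitly a function of x, the chain rule attaches a y' = dy/dx factor whenever we differentiate through y.

Set F(x, y) = (left side) − (right side), so the curve is F = 0. Differentiating each term of F:
  d/dx[-6x] = -6
  d/dx[tan(y)] = y'(tan(y)^2 + 1)
  d/dx[-4] = 0

Collecting, the y'-free part is the partial derivative in x and the y' coefficient is the partial derivative in y:
  ∂F/∂x = -6
  ∂F/∂y = tan(y)^2 + 1

so d/dx[F(x, y(x))] = ∂F/∂x + (∂F/∂y)·y' = 0. Rearranging,
  dy/dx = -(∂F/∂x)/(∂F/∂y) = -(-6)/(tan(y)^2 + 1) = 6cos(y)^2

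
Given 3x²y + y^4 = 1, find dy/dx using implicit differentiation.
Apply d/dx to both sides, remembering that y depends on x. Each occurrence of y therefore brings in a y' = dy/dx via the chain rule.

With F(x, y) equal to the left-hand side minus the right, differentiate F term by term:
  d/dx[3x^2y] = 3x^2·y' + 6xy
  d/dx[y^4] = 4y^3·y'
  d/dx[-1] = 0
Adding these up, d/dx[F] = 0 becomes
  (6xy) + (3x^2 + 4y^3)·y' = 0,
so isolating y',
  dy/dx = -(6xy)/(3x^2 + 4y^3) = -6xy/(3x^2 + 4y^3)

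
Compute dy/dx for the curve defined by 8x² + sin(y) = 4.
Apply d/dx to both sides, remembering that y depends on x. Each occurrence of y therefore brings in a y' = dy/dx via the chain rule.

With F(x, y) equal to the left-hand side minus the right, differentiate F term by term:
  d/dx[8x^2] = 16x
  d/dx[sin(y)] = y'·cos(y)
  d/dx[-4] = 0
Adding these up, d/dx[F] = 0 becomes
  (16x) + (cos(y))·y' = 0,
so isolating y',
  dy/dx = -(16x)/(cos(y)) = -16x/cos(y)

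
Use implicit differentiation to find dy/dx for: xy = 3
Differentiate the relation implicitly: treat y = y(x) and apply the chain rule, so every y-derivative picks up a y' = dy/dx factor.

With everything moved to the left-hand side, differentiate term by term:
  d/dx[xy] = x·y' + y
  d/dx[-3] = 0

Separating the contributions that come from x directly and those that come through y:
  without y':      y
  multiplying y':  x

so (y) + (x)·y' = 0, and therefore
  dy/dx = -(y)/(x) = -y/x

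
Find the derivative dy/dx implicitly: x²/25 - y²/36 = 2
Differentiate the relation implicitly: treat y = y(x) and apply the chain rule, so every y-derivative picks up a y' = dy/dx factor.

With everything moved to the left-hand side, differentiate term by term:
  d/dx[x^2/25] = 2x/25
  d/dx[-y^2/36] = -y·y'/18
  d/dx[-2] = 0

Separating the contributions that come from x directly and those that come through y:
  without y':      2x/25
  multiplying y':  -y/18

so (2x/25) + (-y/18)·y' = 0, and therefore
  dy/dx = -(2x/25)/(-y/18) = 36x/(25y)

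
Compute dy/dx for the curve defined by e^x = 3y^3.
Differentiate the relation implicitly: treat y = y(x) and apply the chain rule, so every y-derivative picks up a y' = dy/dx factor.

With everything moved to the left-hand side, differentiate term by term:
  d/dx[-3y^3] = -9y^2·y'
  d/dx[e^(x)] = e^(x)

Separating the contributions that come from x directly and those that come through y:
  without y':      e^(x)
  multiplying y':  -9y^2

so (e^(x)) + (-9y^2)·y' = 0, and therefore
  dy/dx = -(e^(x))/(-9y^2) = e^(x)/(9y^2)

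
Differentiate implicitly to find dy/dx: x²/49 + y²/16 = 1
Take d/dx of both sides. Since y is implicitly a function of x, the chain rule attaches a y' = dy/dx factor whenever we differentiate through y.

Set F(x, y) = (left side) − (right side), so the curve is F = 0. Differentiating each term of F:
  d/dx[x^2/49] = 2x/49
  d/dx[y^2/16] = y·y'/8
  d/dx[-1] = 0

Collecting, the y'-free part is the partial derivative in x and the y' coefficient is the partial derivative in y:
  ∂F/∂x = 2x/49
  ∂F/∂y = y/8

so d/dx[F(x, y(x))] = ∂F/∂x + (∂F/∂y)·y' = 0. Rearranging,
  dy/dx = -(∂F/∂x)/(∂F/∂y) = -(2x/49)/(y/8) = -16x/(49y)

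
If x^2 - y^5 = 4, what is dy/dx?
Differentiate the relation implicitly: treat y = y(x) and apply the chain rule, so every y-derivative picks up a y' = dy/dx factor.

With everything moved to the left-hand side, differentiate term by term:
  d/dx[x^2] = 2x
  d/dx[-y^5] = -5y^4·y'
  d/dx[-4] = 0

Separating the contributions that come from x directly and those that come through y:
  without y':      2x
  multiplying y':  -5y^4

so (2x) + (-5y^4)·y' = 0, and therefore
  dy/dx = -(2x)/(-5y^4) = 2x/(5y^4)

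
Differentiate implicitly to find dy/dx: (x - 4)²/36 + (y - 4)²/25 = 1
Take d/dx of both sides. Since y is implicitly a function of x, the chain rule attaches a y' = dy/dx factor whenever we differentiate through y.

Set F(x, y) = (left side) − (right side), so the curve is F = 0. Differentiating each term of F:
  d/dx[(x - 4)^2/36] = x/18 - 2/9
  d/dx[(y - 4)^2/25] = 2·y'(y - 4)/25
  d/dx[-1] = 0

Collecting, the y'-free part is the partial derivative in x and the y' coefficient is the partial derivative in y:
  ∂F/∂x = x/18 - 2/9
  ∂F/∂y = 2y/25 - 8/25

so d/dx[F(x, y(x))] = ∂F/∂x + (∂F/∂y)·y' = 0. Rearranging,
  dy/dx = -(∂F/∂x)/(∂F/∂y) = -(x/18 - 2/9)/(2y/25 - 8/25)
        = -((x - 4)/18)/(2(y - 4)/25) = 25(4 - x)/(36(y - 4))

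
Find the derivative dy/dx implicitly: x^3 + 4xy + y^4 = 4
Differentiate the relation implicitly: treat y = y(x) and apply the chain rule, so every y-derivative picks up a y' = dy/dx factor.

With everything moved to the left-hand side, differentiate term by term:
  d/dx[x^3] = 3x^2
  d/dx[4xy] = 4x·y' + 4y
  d/dx[y^4] = 4y^3·y'
  d/dx[-4] = 0

Separating the contributions that come from x directly and those that come through y:
  without y':      3x^2 + 4y
  multiplying y':  4x + 4y^3

so (3x^2 + 4y) + (4x + 4y^3)·y' = 0, and therefore
  dy/dx = -(3x^2 + 4y)/(4x + 4y^3) = (-3x^2/4 - y)/(x + y^3)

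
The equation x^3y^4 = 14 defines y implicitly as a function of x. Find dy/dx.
Differentiate both sides with respect to x, treating y as y(x). By the chain rule, any term containing y contributes a factor of y' = dy/dx when we differentiate it.

Move every term to one side and write the relation as F(x, y) = 0. Term by term,
  d/dx[x^3y^4] = 4x^3y^3·y' + 3x^2y^4
  d/dx[-14] = 0

The pieces without y' make up ∂F/∂x and the coefficient of y' is ∂F/∂y:
  ∂F/∂x = 3x^2y^4,
  ∂F/∂y = 4x^3y^3.

Since d/dx[F] = ∂F/∂x + (∂F/∂y)·y' = 0, solve for y':
  (∂F/∂y)·y' = -∂F/∂x
  dy/dx = -(∂F/∂x)/(∂F/∂y) = -(3x^2y^4)/(4x^3y^3) = -3y/(4x)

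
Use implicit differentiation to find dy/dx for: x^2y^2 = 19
Differentiate both sides with respect to x, treating y as y(x). By the chain rule, any term containing y contributes a factor of y' = dy/dx when we differentiate it.

Move every term to one side and write the relation as F(x, y) = 0. Term by term,
  d/dx[x^2y^2] = 2x^2y·y' + 2xy^2
  d/dx[-19] = 0

The pieces without y' make up ∂F/∂x and the coefficient of y' is ∂F/∂y:
  ∂F/∂x = 2xy^2,
  ∂F/∂y = 2x^2y.

Since d/dx[F] = ∂F/∂x + (∂F/∂y)·y' = 0, solve for y':
  (∂F/∂y)·y' = -∂F/∂x
  dy/dx = -(∂F/∂x)/(∂F/∂y) = -(2xy^2)/(2x^2y) = -y/x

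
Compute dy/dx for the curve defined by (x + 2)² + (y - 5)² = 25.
Differentiate both sides with respect to x, treating y as y(x). By the chain rule, any term containing y contributes a factor of y' = dy/dx when we differentiate it.

Move every term to one side and write the relation as F(x, y) = 0. Term by term,
  d/dx[(x + 2)^2] = 2x + 4
  d/dx[(y - 5)^2] = 2·y'(y - 5)
  d/dx[-25] = 0

The pieces without y' make up ∂F/∂x and the coefficient of y' is ∂F/∂y:
  ∂F/∂x = 2x + 4,
  ∂F/∂y = 2y - 10.

Since d/dx[F] = ∂F/∂x + (∂F/∂y)·y' = 0, solve for y':
  (∂F/∂y)·y' = -∂F/∂x
  dy/dx = -(∂F/∂x)/(∂F/∂y) = -(2x + 4)/(2y - 10) = (-x - 2)/(y - 5)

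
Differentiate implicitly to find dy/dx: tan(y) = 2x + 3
Differentiate the relation implicitly: treat y = y(x) and apply the chain rule, so every y-derivative picks up a y' = dy/dx factor.

With everything moved to the left-hand side, differentiate term by term:
  d/dx[-2x] = -2
  d/dx[tan(y)] = y'(tan(y)^2 + 1)
  d/dx[-3] = 0

Separating the contributions that come from x directly and those that come through y:
  without y':      -2
  multiplying y':  tan(y)^2 + 1

so (-2) + (tan(y)^2 + 1)·y' = 0, and therefore
  dy/dx = -(-2)/(tan(y)^2 + 1) = 2cos(y)^2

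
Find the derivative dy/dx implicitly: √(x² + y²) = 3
Apply d/dx to both sides, remembering that y depends on x. Each occurrence of y therefore brings in a y' = dy/dx via the chain rule.

With F(x, y) equal to the left-hand side minus the right, differentiate F term by term:
  d/dx[√(x^2 + y^2)] = (x + y·y')/√(x^2 + y^2)
  d/dx[-3] = 0
Adding these up, d/dx[F] = 0 becomes
  (x/√(x^2 + y^2)) + (y/√(x^2 + y^2))·y' = 0,
so isolating y',
  dy/dx = -(x/√(x^2 + y^2))/(y/√(x^2 + y^2)) = -x/y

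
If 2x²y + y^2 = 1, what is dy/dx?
Take d/dx of both sides. Since y is implicitly a function of x, the chain rule attaches a y' = dy/dx factor whenever we differentiate through y.

Set F(x, y) = (left side) − (right side), so the curve is F = 0. Differentiating each term of F:
  d/dx[2x^2y] = 2x^2·y' + 4xy
  d/dx[y^2] = 2y·y'
  d/dx[-1] = 0

Collecting, the y'-free part is the partial derivative in x and the y' coefficient is the partial derivative in y:
  ∂F/∂x = 4xy
  ∂F/∂y = 2x^2 + 2y

so d/dx[F(x, y(x))] = ∂F/∂x + (∂F/∂y)·y' = 0. Rearranging,
  dy/dx = -(∂F/∂x)/(∂F/∂y) = -(4xy)/(2x^2 + 2y) = -2xy/(x^2 + y)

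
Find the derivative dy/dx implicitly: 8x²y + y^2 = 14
Differentiate both sides with respect to x, treating y as y(x). By the chain rule, any term containing y contributes a factor of y' = dy/dx when we differentiate it.

Move every term to one side and write the relation as F(x, y) = 0. Term by term,
  d/dx[8x^2y] = 8x^2·y' + 16xy
  d/dx[y^2] = 2y·y'
  d/dx[-14] = 0

The pieces without y' make up ∂F/∂x and the coefficient of y' is ∂F/∂y:
  ∂F/∂x = 16xy,
  ∂F/∂y = 8x^2 + 2y.

Since d/dx[F] = ∂F/∂x + (∂F/∂y)·y' = 0, solve for y':
  (∂F/∂y)·y' = -∂F/∂x
  dy/dx = -(∂F/∂x)/(∂F/∂y) = -(16xy)/(8x^2 + 2y) = -8xy/(4x^2 + y)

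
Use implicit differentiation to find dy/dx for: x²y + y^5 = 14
Take d/dx of both sides. Since y is implicitly a function of x, the chain rule attaches a y' = dy/dx factor whenever we differentiate through y.

Set F(x, y) = (left side) − (right side), so the curve is F = 0. Differentiating each term of F:
  d/dx[x^2y] = x^2·y' + 2xy
  d/dx[y^5] = 5y^4·y'
  d/dx[-14] = 0

Collecting, the y'-free part is the partial derivative in x and the y' coefficient is the partial derivative in y:
  ∂F/∂x = 2xy
  ∂F/∂y = x^2 + 5y^4

so d/dx[F(x, y(x))] = ∂F/∂x + (∂F/∂y)·y' = 0. Rearranging,
  dy/dx = -(∂F/∂x)/(∂F/∂y) = -(2xy)/(x^2 + 5y^4) = -2xy/(x^2 + 5y^4)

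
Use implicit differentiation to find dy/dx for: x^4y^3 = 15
Take d/dx of both sides. Since y is implicitly a function of x, the chain rule attaches a y' = dy/dx factor whenever we differentiate through y.

Set F(x, y) = (left side) − (right side), so the curve is F = 0. Differentiating each term of F:
  d/dx[x^4y^3] = 3x^4y^2·y' + 4x^3y^3
  d/dx[-15] = 0

Collecting, the y'-free part is the partial derivative in x and the y' coefficient is the partial derivative in y:
  ∂F/∂x = 4x^3y^3
  ∂F/∂y = 3x^4y^2

so d/dx[F(x, y(x))] = ∂F/∂x + (∂F/∂y)·y' = 0. Rearranging,
  dy/dx = -(∂F/∂x)/(∂F/∂y) = -(4x^3y^3)/(3x^4y^2) = -4y/(3x)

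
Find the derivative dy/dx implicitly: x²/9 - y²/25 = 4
Differentiate both sides with respect to x, treating y as y(x). By the chain rule, any term containing y contributes a factor of y' = dy/dx when we differentiate it.

Move every term to one side and write the relation as F(x, y) = 0. Term by term,
  d/dx[x^2/9] = 2x/9
  d/dx[-y^2/25] = -2y·y'/25
  d/dx[-4] = 0

The pieces without y' make up ∂F/∂x and the coefficient of y' is ∂F/∂y:
  ∂F/∂x = 2x/9,
  ∂F/∂y = -2y/25.

Since d/dx[F] = ∂F/∂x + (∂F/∂y)·y' = 0, solve for y':
  (∂F/∂y)·y' = -∂F/∂x
  dy/dx = -(∂F/∂x)/(∂F/∂y) = -(2x/9)/(-2y/25) = 25x/(9y)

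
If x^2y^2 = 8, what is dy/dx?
Differentiate both sides with respect to x, treating y as y(x). By the chain rule, any term containing y contributes a factor of y' = dy/dx when we differentiate it.

Move every term to one side and write the relation as F(x, y) = 0. Term by term,
  d/dx[x^2y^2] = 2x^2y·y' + 2xy^2
  d/dx[-8] = 0

The pieces without y' make up ∂F/∂x and the coefficient of y' is ∂F/∂y:
  ∂F/∂x = 2xy^2,
  ∂F/∂y = 2x^2y.

Since d/dx[F] = ∂F/∂x + (∂F/∂y)·y' = 0, solve for y':
  (∂F/∂y)·y' = -∂F/∂x
  dy/dx = -(∂F/∂x)/(∂F/∂y) = -(2xy^2)/(2x^2y) = -y/x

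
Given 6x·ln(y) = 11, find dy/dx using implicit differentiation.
Take d/dx of both sides. Since y is implicitly a function of x, the chain rule attaches a y' = dy/dx factor whenever we differentiate through y.

Set F(x, y) = (left side) − (right side), so the curve is F = 0. Differentiating each term of F:
  d/dx[6x·ln(y)] = 6x·y'/y + 6ln(y)
  d/dx[-11] = 0

Collecting, the y'-free part is the partial derivative in x and the y' coefficient is the partial derivative in y:
  ∂F/∂x = 6ln(y)
  ∂F/∂y = 6x/y

so d/dx[F(x, y(x))] = ∂F/∂x + (∂F/∂y)·y' = 0. Rearranging,
  dy/dx = -(∂F/∂x)/(∂F/∂y) = -(6ln(y))/(6x/y) = -y·ln(y)/x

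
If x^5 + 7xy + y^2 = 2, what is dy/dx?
Apply d/dx to both sides, remembering that y depends on x. Each occurrence of y therefore brings in a y' = dy/dx via the chain rule.

With F(x, y) equal to the left-hand side minus the right, differentiate F term by term:
  d/dx[x^5] = 5x^4
  d/dx[7xy] = 7x·y' + 7y
  d/dx[y^2] = 2y·y'
  d/dx[-2] = 0
Adding these up, d/dx[F] = 0 becomes
  (5x^4 + 7y) + (7x + 2y)·y' = 0,
so isolating y',
  dy/dx = -(5x^4 + 7y)/(7x + 2y) = (-5x^4 - 7y)/(7x + 2y)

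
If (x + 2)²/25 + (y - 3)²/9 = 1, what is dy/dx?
Apply d/dx to both sides, remembering that y depends on x. Each occurrence of y therefore brings in a y' = dy/dx via the chain rule.

With F(x, y) equal to the left-hand side minus the right, differentiate F term by term:
  d/dx[(x + 2)^2/25] = 2x/25 + 4/25
  d/dx[(y - 3)^2/9] = 2·y'(y - 3)/9
  d/dx[-1] = 0
Adding these up, d/dx[F] = 0 becomes
  (2x/25 + 4/25) + (2y/9 - 2/3)·y' = 0,
so isolating y',
  dy/dx = -(2x/25 + 4/25)/(2y/9 - 2/3)
        = -(2(x + 2)/25)/(2(y - 3)/9) = 9(-x - 2)/(25(y - 3))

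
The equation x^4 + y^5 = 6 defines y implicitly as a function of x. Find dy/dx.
Take d/dx of both sides. Since y is implicitly a function of x, the chain rule attaches a y' = dy/dx factor whenever we differentiate through y.

Set F(x, y) = (left side) − (right side), so the curve is F = 0. Differentiating each term of F:
  d/dx[x^4] = 4x^3
  d/dx[y^5] = 5y^4·y'
  d/dx[-6] = 0

Collecting, the y'-free part is the partial derivative in x and the y' coefficient is the partial derivative in y:
  ∂F/∂x = 4x^3
  ∂F/∂y = 5y^4

so d/dx[F(x, y(x))] = ∂F/∂x + (∂F/∂y)·y' = 0. Rearranging,
  dy/dx = -(∂F/∂x)/(∂F/∂y) = -(4x^3)/(5y^4) = -4x^3/(5y^4)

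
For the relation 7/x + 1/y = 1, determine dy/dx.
Differentiate both sides with respect to x, treating y as y(x). By the chain rule, any term containing y contributes a factor of y' = dy/dx when we differentiate it.

Move every term to one side and write the relation as F(x, y) = 0. Term by term,
  d/dx[1/y] = -y'/y^2
  d/dx[7/x] = -7/x^2
  d/dx[-1] = 0

The pieces without y' make up ∂F/∂x and the coefficient of y' is ∂F/∂y:
  ∂F/∂x = -7/x^2,
  ∂F/∂y = -1/y^2.

Since d/dx[F] = ∂F/∂x + (∂F/∂y)·y' = 0, solve for y':
  (∂F/∂y)·y' = -∂F/∂x
  dy/dx = -(∂F/∂x)/(∂F/∂y) = -(-7/x^2)/(-1/y^2) = -7y^2/x^2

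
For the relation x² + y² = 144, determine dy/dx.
Apply d/dx to both sides, remembering that y depends on x. Each occurrence of y therefore brings in a y' = dy/dx via the chain rule.

With F(x, y) equal to the left-hand side minus the right, differentiate F term by term:
  d/dx[x^2] = 2x
  d/dx[y^2] = 2y·y'
  d/dx[-144] = 0
Adding these up, d/dx[F] = 0 becomes
  (2x) + (2y)·y' = 0,
so isolating y',
  dy/dx = -(2x)/(2y) = -x/y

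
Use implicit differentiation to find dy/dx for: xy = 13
Differentiate both sides with respect to x, treating y as y(x). By the chain rule, any term containing y contributes a factor of y' = dy/dx when we differentiate it.

Move every term to one side and write the relation as F(x, y) = 0. Term by term,
  d/dx[xy] = x·y' + y
  d/dx[-13] = 0

The pieces without y' make up ∂F/∂x and the coefficient of y' is ∂F/∂y:
  ∂F/∂x = y,
  ∂F/∂y = x.

Since d/dx[F] = ∂F/∂x + (∂F/∂y)·y' = 0, solve for y':
  (∂F/∂y)·y' = -∂F/∂x
  dy/dx = -(∂F/∂x)/(∂F/∂y) = -(y)/(x) = -y/x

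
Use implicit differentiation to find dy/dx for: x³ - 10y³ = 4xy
Apply d/dx to both sides, remembering that y depends on x. Each occurrence of y therefore brings in a y' = dy/dx via the chain rule.

With F(x, y) equal to the left-hand side minus the right, differentiate F term by term:
  d/dx[x^3] = 3x^2
  d/dx[-4xy] = -4x·y' - 4y
  d/dx[-10y^3] = -30y^2·y'
Adding these up, d/dx[F] = 0 becomes
  (3x^2 - 4y) + (-4x - 30y^2)·y' = 0,
so isolating y',
  dy/dx = -(3x^2 - 4y)/(-4x - 30y^2) = (3x^2 - 4y)/(2(2x + 15y^2))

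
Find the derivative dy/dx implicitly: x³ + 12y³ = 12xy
Take d/dx of both sides. Since y is implicitly a function of x, the chain rule attaches a y' = dy/dx factor whenever we differentiate through y.

Set F(x, y) = (left side) − (right side), so the curve is F = 0. Differentiating each term of F:
  d/dx[x^3] = 3x^2
  d/dx[-12xy] = -12x·y' - 12y
  d/dx[12y^3] = 36y^2·y'

Collecting, the y'-free part is the partial derivative in x and the y' coefficient is the partial derivative in y:
  ∂F/∂x = 3x^2 - 12y
  ∂F/∂y = -12x + 36y^2

so d/dx[F(x, y(x))] = ∂F/∂x + (∂F/∂y)·y' = 0. Rearranging,
  dy/dx = -(∂F/∂x)/(∂F/∂y) = -(3x^2 - 12y)/(-12x + 36y^2) = (x^2/4 - y)/(x - 3y^2)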